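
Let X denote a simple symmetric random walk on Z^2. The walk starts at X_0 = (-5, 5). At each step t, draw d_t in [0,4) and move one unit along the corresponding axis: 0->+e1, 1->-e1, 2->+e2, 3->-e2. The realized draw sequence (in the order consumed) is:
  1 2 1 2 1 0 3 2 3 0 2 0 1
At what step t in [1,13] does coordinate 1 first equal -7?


t=0: X=(-5, 5), d=1 → -e1, X_1=(-6, 5)
t=1: X=(-6, 5), d=2 → +e2, X_2=(-6, 6)
t=2: X=(-6, 6), d=1 → -e1, X_3=(-7, 6)
t=3: X=(-7, 6), d=2 → +e2, X_4=(-7, 7)
t=4: X=(-7, 7), d=1 → -e1, X_5=(-8, 7)
t=5: X=(-8, 7), d=0 → +e1, X_6=(-7, 7)
t=6: X=(-7, 7), d=3 → -e2, X_7=(-7, 6)
t=7: X=(-7, 6), d=2 → +e2, X_8=(-7, 7)
t=8: X=(-7, 7), d=3 → -e2, X_9=(-7, 6)
t=9: X=(-7, 6), d=0 → +e1, X_10=(-6, 6)
t=10: X=(-6, 6), d=2 → +e2, X_11=(-6, 7)
t=11: X=(-6, 7), d=0 → +e1, X_12=(-5, 7)
t=12: X=(-5, 7), d=1 → -e1, X_13=(-6, 7)

3


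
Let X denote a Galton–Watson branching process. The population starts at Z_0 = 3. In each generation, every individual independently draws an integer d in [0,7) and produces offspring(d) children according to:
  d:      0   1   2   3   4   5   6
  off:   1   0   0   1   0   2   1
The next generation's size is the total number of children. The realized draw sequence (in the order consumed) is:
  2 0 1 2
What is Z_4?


gen 0: Z_0=3, draws=[2, 0, 1], offspring=[0, 1, 0], Z_1=1
gen 1: Z_1=1, draws=[2], offspring=[0], Z_2=0
gen 2: Z_2=0, draws=[], offspring=[], Z_3=0
gen 3: Z_3=0, draws=[], offspring=[], Z_4=0

0


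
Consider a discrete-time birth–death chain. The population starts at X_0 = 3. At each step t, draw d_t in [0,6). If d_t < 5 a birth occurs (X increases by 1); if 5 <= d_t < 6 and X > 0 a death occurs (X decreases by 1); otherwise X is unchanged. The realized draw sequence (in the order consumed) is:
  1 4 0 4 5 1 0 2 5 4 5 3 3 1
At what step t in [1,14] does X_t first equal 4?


1

t=0: X=3, d=1 → birth, X_1=4
t=1: X=4, d=4 → birth, X_2=5
t=2: X=5, d=0 → birth, X_3=6
t=3: X=6, d=4 → birth, X_4=7
t=4: X=7, d=5 → death, X_5=6
t=5: X=6, d=1 → birth, X_6=7
t=6: X=7, d=0 → birth, X_7=8
t=7: X=8, d=2 → birth, X_8=9
t=8: X=9, d=5 → death, X_9=8
t=9: X=8, d=4 → birth, X_10=9
t=10: X=9, d=5 → death, X_11=8
t=11: X=8, d=3 → birth, X_12=9
t=12: X=9, d=3 → birth, X_13=10
t=13: X=10, d=1 → birth, X_14=11


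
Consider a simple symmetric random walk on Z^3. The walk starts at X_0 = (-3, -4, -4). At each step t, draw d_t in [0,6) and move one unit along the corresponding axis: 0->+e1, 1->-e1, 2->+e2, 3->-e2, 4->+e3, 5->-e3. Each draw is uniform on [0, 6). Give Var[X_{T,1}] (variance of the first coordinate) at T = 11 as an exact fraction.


Outcome values over d=0..5: [1, -1, 0, 0, 0, 0]
Σy = 0, Σy² = 2, M = 6
μ = 0/6 = 0,  σ² = 2/6 − (0)² = 1/3
Independent increments: Var[X_11] = 11·σ² = 11·(1/3) = 11/3

11/3


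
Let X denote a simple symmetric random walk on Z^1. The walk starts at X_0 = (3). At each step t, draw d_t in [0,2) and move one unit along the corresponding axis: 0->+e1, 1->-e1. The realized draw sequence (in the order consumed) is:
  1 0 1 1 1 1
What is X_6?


(-1)

t=0: X=(3), d=1 → -e1, X_1=(2)
t=1: X=(2), d=0 → +e1, X_2=(3)
t=2: X=(3), d=1 → -e1, X_3=(2)
t=3: X=(2), d=1 → -e1, X_4=(1)
t=4: X=(1), d=1 → -e1, X_5=(0)
t=5: X=(0), d=1 → -e1, X_6=(-1)


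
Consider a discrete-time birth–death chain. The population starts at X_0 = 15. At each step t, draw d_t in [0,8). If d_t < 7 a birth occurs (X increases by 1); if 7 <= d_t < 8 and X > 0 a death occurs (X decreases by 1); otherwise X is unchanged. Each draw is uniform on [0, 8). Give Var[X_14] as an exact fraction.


49/8

X can drop by at most 1 per step and X_0 = 15 > T = 14, so X_t >= 15 − t >= 1 > 0 for every t <= 14: the floor at 0 (the 'and X > 0' condition) never binds. Hence X_14 = X_0 + Σ_{t<14} Y_t with i.i.d. increments Y_t = y(d_t) ∈ {+1, −1, 0}.
Outcome values over d=0..7: [1, 1, 1, 1, 1, 1, 1, -1]
Σy = 6, Σy² = 8, M = 8
μ = 6/8 = 3/4,  σ² = 8/8 − (3/4)² = 7/16
Independent increments: Var[X_14] = 14·σ² = 14·(7/16) = 49/8


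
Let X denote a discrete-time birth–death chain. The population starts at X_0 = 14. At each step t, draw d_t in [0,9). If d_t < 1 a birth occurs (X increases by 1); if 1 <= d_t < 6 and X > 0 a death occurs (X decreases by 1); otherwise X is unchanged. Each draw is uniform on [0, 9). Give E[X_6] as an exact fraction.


X can drop by at most 1 per step and X_0 = 14 > T = 6, so X_t >= 14 − t >= 8 > 0 for every t <= 6: the floor at 0 (the 'and X > 0' condition) never binds. Hence X_6 = X_0 + Σ_{t<6} Y_t with i.i.d. increments Y_t = y(d_t) ∈ {+1, −1, 0}.
Outcome values over d=0..8: [1, -1, -1, -1, -1, -1, 0, 0, 0]
Σy = -4, Σy² = 6, M = 9
μ = -4/9 = -4/9,  σ² = 6/9 − (-4/9)² = 38/81
E[X_6] = 14 + 6·(-4/9) = 34/3

34/3


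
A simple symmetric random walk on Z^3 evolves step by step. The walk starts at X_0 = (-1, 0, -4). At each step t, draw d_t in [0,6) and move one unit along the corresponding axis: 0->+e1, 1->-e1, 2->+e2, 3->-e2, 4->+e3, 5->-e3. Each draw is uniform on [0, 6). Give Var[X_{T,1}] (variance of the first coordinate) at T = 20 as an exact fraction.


20/3

Outcome values over d=0..5: [1, -1, 0, 0, 0, 0]
Σy = 0, Σy² = 2, M = 6
μ = 0/6 = 0,  σ² = 2/6 − (0)² = 1/3
Independent increments: Var[X_20] = 20·σ² = 20·(1/3) = 20/3


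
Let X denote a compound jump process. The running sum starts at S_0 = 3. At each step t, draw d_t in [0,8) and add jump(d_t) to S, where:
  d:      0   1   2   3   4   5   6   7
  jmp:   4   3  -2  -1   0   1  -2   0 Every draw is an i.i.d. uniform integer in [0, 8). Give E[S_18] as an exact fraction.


Outcome values over d=0..7: [4, 3, -2, -1, 0, 1, -2, 0]
Σy = 3, Σy² = 35, M = 8
μ = 3/8 = 3/8,  σ² = 35/8 − (3/8)² = 271/64
E[S_18] = 3 + 18·(3/8) = 39/4

39/4


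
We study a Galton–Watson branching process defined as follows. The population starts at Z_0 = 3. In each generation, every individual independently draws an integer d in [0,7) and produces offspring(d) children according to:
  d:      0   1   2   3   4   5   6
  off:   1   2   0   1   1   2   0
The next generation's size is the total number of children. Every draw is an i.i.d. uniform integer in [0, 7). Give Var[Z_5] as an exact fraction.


Outcome values over d=0..6: [1, 2, 0, 1, 1, 2, 0]
Σy = 7, Σy² = 11, M = 7
μ = 7/7 = 1,  σ² = 11/7 − (1)² = 4/7
V_0 = 0, E_0 = 3
V_1 = 4/7·E_0 + (1)²·V_0 = 12/7;  E_1 = 3
V_2 = 4/7·E_1 + (1)²·V_1 = 24/7;  E_2 = 3
V_3 = 4/7·E_2 + (1)²·V_2 = 36/7;  E_3 = 3
V_4 = 4/7·E_3 + (1)²·V_3 = 48/7;  E_4 = 3
V_5 = 4/7·E_4 + (1)²·V_4 = 60/7;  E_5 = 3

60/7


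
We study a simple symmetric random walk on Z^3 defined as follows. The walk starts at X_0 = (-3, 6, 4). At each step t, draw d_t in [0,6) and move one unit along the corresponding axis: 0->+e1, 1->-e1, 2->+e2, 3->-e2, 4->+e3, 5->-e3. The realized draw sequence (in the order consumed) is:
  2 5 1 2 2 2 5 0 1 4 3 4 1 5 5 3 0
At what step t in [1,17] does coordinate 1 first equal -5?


13

t=0: X=(-3, 6, 4), d=2 → +e2, X_1=(-3, 7, 4)
t=1: X=(-3, 7, 4), d=5 → -e3, X_2=(-3, 7, 3)
t=2: X=(-3, 7, 3), d=1 → -e1, X_3=(-4, 7, 3)
t=3: X=(-4, 7, 3), d=2 → +e2, X_4=(-4, 8, 3)
t=4: X=(-4, 8, 3), d=2 → +e2, X_5=(-4, 9, 3)
t=5: X=(-4, 9, 3), d=2 → +e2, X_6=(-4, 10, 3)
t=6: X=(-4, 10, 3), d=5 → -e3, X_7=(-4, 10, 2)
t=7: X=(-4, 10, 2), d=0 → +e1, X_8=(-3, 10, 2)
t=8: X=(-3, 10, 2), d=1 → -e1, X_9=(-4, 10, 2)
t=9: X=(-4, 10, 2), d=4 → +e3, X_10=(-4, 10, 3)
t=10: X=(-4, 10, 3), d=3 → -e2, X_11=(-4, 9, 3)
t=11: X=(-4, 9, 3), d=4 → +e3, X_12=(-4, 9, 4)
t=12: X=(-4, 9, 4), d=1 → -e1, X_13=(-5, 9, 4)
t=13: X=(-5, 9, 4), d=5 → -e3, X_14=(-5, 9, 3)
t=14: X=(-5, 9, 3), d=5 → -e3, X_15=(-5, 9, 2)
t=15: X=(-5, 9, 2), d=3 → -e2, X_16=(-5, 8, 2)
t=16: X=(-5, 8, 2), d=0 → +e1, X_17=(-4, 8, 2)


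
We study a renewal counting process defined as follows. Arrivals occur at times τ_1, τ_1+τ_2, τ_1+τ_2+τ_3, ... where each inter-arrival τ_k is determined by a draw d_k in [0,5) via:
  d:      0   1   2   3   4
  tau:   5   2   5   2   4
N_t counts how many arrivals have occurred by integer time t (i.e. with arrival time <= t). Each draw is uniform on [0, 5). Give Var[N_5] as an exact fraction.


Inter-arrival values over d=0..4: [5, 2, 5, 2, 4]
Each d has probability 1/5, so the pmf of τ is: f(2) = 2/5, f(4) = 1/5, f(5) = 2/5
Let p_n(j) = P(N_n = j), with p_0 = [1]. Condition on τ_1: p_n(0) = P(τ > n), and for j >= 1, p_n(j) = Σ_{k<=n} f(k)·p_{n−k}(j−1)
p_1 = [1]  (j = 0)
p_2 = [3/5, 2/5]  (j = 0..1)
p_3 = [3/5, 2/5]  (j = 0..1)
p_4 = [2/5, 11/25, 4/25]  (j = 0..2)
p_5 = [0, 21/25, 4/25]  (j = 0..2)
E[N_5] = Σ j·p_5(j) = 29/25;  E[N_5²] = Σ j²·p_5(j) = 37/25
Var[N_5] = 37/25 − (29/25)² = 84/625

84/625


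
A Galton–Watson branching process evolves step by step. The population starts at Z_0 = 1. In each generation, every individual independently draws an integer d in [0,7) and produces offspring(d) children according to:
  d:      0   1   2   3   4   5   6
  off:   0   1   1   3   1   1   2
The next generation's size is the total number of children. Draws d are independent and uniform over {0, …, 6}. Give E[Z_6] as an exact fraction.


531441/117649

Outcome values over d=0..6: [0, 1, 1, 3, 1, 1, 2]
Σy = 9, Σy² = 17, M = 7
μ = 9/7 = 9/7,  σ² = 17/7 − (9/7)² = 38/49
E[Z_0] = 1
E[Z_1] = 9/7·E[Z_0] = 9/7
E[Z_2] = 9/7·E[Z_1] = 81/49
E[Z_3] = 9/7·E[Z_2] = 729/343
E[Z_4] = 9/7·E[Z_3] = 6561/2401
E[Z_5] = 9/7·E[Z_4] = 59049/16807
E[Z_6] = 9/7·E[Z_5] = 531441/117649


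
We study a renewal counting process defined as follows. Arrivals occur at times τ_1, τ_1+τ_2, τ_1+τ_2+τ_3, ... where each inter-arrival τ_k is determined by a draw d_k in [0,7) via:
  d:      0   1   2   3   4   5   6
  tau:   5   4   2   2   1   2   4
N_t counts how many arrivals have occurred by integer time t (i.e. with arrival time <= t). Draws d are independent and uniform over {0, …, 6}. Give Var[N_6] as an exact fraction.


8213198328/13841287201

Inter-arrival values over d=0..6: [5, 4, 2, 2, 1, 2, 4]
Each d has probability 1/7, so the pmf of τ is: f(1) = 1/7, f(2) = 3/7, f(4) = 2/7, f(5) = 1/7
Let p_n(j) = P(N_n = j), with p_0 = [1]. Condition on τ_1: p_n(0) = P(τ > n), and for j >= 1, p_n(j) = Σ_{k<=n} f(k)·p_{n−k}(j−1)
p_1 = [6/7, 1/7]  (j = 0..1)
p_2 = [3/7, 27/49, 1/49]  (j = 0..2)
p_3 = [3/7, 3/7, 48/343, 1/343]  (j = 0..3)
p_4 = [1/7, 26/49, 102/343, 69/2401, 1/2401]  (j = 0..4)
p_5 = [0, 29/49, 103/343, 246/2401, 90/16807, 1/16807]  (j = 0..5)
p_6 = [0, 15/49, 24/49, 423/2401, 453/16807, 111/117649, 1/117649]  (j = 0..6)
E[N_6] = Σ j·p_6(j) = 226689/117649;  E[N_6²] = Σ j²·p_6(j) = 506601/117649
Var[N_6] = 506601/117649 − (226689/117649)² = 8213198328/13841287201


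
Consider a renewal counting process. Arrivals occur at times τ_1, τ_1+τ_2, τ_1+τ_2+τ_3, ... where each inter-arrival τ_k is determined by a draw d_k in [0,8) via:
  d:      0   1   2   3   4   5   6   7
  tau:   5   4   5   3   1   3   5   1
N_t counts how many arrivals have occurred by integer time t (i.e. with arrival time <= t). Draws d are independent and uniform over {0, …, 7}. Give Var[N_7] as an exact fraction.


191626407/268435456

Inter-arrival values over d=0..7: [5, 4, 5, 3, 1, 3, 5, 1]
Each d has probability 1/8, so the pmf of τ is: f(1) = 1/4, f(3) = 1/4, f(4) = 1/8, f(5) = 3/8
Let p_n(j) = P(N_n = j), with p_0 = [1]. Condition on τ_1: p_n(0) = P(τ > n), and for j >= 1, p_n(j) = Σ_{k<=n} f(k)·p_{n−k}(j−1)
p_1 = [3/4, 1/4]  (j = 0..1)
p_2 = [3/4, 3/16, 1/16]  (j = 0..2)
p_3 = [1/2, 7/16, 3/64, 1/64]  (j = 0..3)
p_4 = [3/8, 7/16, 11/64, 3/256, 1/256]  (j = 0..4)
p_5 = [0, 3/4, 3/16, 15/256, 3/1024, 1/1024]  (j = 0..5)
p_6 = [0, 1/2, 53/128, 17/256, 19/1024, 3/4096, 1/4096]  (j = 0..6)
p_7 = [0, 7/16, 23/64, 45/256, 11/512, 23/4096, 3/16384, 1/16384]  (j = 0..7)
E[N_7] = Σ j·p_7(j) = 29477/16384;  E[N_7²] = Σ j²·p_7(j) = 64729/16384
Var[N_7] = 64729/16384 − (29477/16384)² = 191626407/268435456


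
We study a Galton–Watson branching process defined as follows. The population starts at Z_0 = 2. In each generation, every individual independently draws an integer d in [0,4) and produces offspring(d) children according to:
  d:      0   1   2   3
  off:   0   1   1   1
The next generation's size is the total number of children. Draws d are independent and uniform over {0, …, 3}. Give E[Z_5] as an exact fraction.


243/512

Outcome values over d=0..3: [0, 1, 1, 1]
Σy = 3, Σy² = 3, M = 4
μ = 3/4 = 3/4,  σ² = 3/4 − (3/4)² = 3/16
E[Z_0] = 2
E[Z_1] = 3/4·E[Z_0] = 3/2
E[Z_2] = 3/4·E[Z_1] = 9/8
E[Z_3] = 3/4·E[Z_2] = 27/32
E[Z_4] = 3/4·E[Z_3] = 81/128
E[Z_5] = 3/4·E[Z_4] = 243/512


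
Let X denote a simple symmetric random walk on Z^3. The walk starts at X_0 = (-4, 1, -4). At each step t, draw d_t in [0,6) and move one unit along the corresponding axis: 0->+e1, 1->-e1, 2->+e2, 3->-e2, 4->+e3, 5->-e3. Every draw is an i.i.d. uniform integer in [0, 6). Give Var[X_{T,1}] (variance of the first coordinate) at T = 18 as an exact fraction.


Outcome values over d=0..5: [1, -1, 0, 0, 0, 0]
Σy = 0, Σy² = 2, M = 6
μ = 0/6 = 0,  σ² = 2/6 − (0)² = 1/3
Independent increments: Var[X_18] = 18·σ² = 18·(1/3) = 6

6


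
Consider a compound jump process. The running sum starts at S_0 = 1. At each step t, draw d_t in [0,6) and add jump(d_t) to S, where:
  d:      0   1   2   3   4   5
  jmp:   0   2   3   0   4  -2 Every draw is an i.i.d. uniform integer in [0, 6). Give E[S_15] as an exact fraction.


Outcome values over d=0..5: [0, 2, 3, 0, 4, -2]
Σy = 7, Σy² = 33, M = 6
μ = 7/6 = 7/6,  σ² = 33/6 − (7/6)² = 149/36
E[S_15] = 1 + 15·(7/6) = 37/2

37/2


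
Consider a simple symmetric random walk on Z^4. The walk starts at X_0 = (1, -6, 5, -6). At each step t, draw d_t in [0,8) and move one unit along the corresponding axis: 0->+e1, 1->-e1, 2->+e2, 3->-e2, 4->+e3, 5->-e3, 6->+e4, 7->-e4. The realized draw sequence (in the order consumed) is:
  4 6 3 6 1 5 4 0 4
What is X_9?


(1, -7, 7, -4)

t=0: X=(1, -6, 5, -6), d=4 → +e3, X_1=(1, -6, 6, -6)
t=1: X=(1, -6, 6, -6), d=6 → +e4, X_2=(1, -6, 6, -5)
t=2: X=(1, -6, 6, -5), d=3 → -e2, X_3=(1, -7, 6, -5)
t=3: X=(1, -7, 6, -5), d=6 → +e4, X_4=(1, -7, 6, -4)
t=4: X=(1, -7, 6, -4), d=1 → -e1, X_5=(0, -7, 6, -4)
t=5: X=(0, -7, 6, -4), d=5 → -e3, X_6=(0, -7, 5, -4)
t=6: X=(0, -7, 5, -4), d=4 → +e3, X_7=(0, -7, 6, -4)
t=7: X=(0, -7, 6, -4), d=0 → +e1, X_8=(1, -7, 6, -4)
t=8: X=(1, -7, 6, -4), d=4 → +e3, X_9=(1, -7, 7, -4)


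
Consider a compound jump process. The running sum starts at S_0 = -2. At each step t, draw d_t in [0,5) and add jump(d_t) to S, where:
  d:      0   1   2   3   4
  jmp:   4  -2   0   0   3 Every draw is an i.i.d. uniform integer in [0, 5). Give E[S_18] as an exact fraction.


Outcome values over d=0..4: [4, -2, 0, 0, 3]
Σy = 5, Σy² = 29, M = 5
μ = 5/5 = 1,  σ² = 29/5 − (1)² = 24/5
E[S_18] = -2 + 18·(1) = 16

16


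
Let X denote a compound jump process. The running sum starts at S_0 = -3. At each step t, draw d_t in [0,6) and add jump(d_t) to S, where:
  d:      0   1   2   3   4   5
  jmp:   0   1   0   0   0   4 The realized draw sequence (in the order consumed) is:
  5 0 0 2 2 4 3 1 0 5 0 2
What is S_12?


t=0: S=-3, d=5, jump=4, S_1=1
t=1: S=1, d=0, jump=0, S_2=1
t=2: S=1, d=0, jump=0, S_3=1
t=3: S=1, d=2, jump=0, S_4=1
t=4: S=1, d=2, jump=0, S_5=1
t=5: S=1, d=4, jump=0, S_6=1
t=6: S=1, d=3, jump=0, S_7=1
t=7: S=1, d=1, jump=1, S_8=2
t=8: S=2, d=0, jump=0, S_9=2
t=9: S=2, d=5, jump=4, S_10=6
t=10: S=6, d=0, jump=0, S_11=6
t=11: S=6, d=2, jump=0, S_12=6

6


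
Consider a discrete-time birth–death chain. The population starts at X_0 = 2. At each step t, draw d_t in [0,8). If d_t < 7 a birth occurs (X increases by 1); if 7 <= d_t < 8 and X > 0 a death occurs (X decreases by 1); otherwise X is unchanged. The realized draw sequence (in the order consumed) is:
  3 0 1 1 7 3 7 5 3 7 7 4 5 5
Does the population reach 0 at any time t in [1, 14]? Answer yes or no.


t=0: X=2, d=3 → birth, X_1=3
t=1: X=3, d=0 → birth, X_2=4
t=2: X=4, d=1 → birth, X_3=5
t=3: X=5, d=1 → birth, X_4=6
t=4: X=6, d=7 → death, X_5=5
t=5: X=5, d=3 → birth, X_6=6
t=6: X=6, d=7 → death, X_7=5
t=7: X=5, d=5 → birth, X_8=6
t=8: X=6, d=3 → birth, X_9=7
t=9: X=7, d=7 → death, X_10=6
t=10: X=6, d=7 → death, X_11=5
t=11: X=5, d=4 → birth, X_12=6
t=12: X=6, d=5 → birth, X_13=7
t=13: X=7, d=5 → birth, X_14=8

no


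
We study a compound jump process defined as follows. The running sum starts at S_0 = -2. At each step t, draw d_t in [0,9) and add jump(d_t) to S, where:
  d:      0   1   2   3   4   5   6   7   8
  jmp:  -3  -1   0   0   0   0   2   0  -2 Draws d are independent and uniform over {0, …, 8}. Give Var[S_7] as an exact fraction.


Outcome values over d=0..8: [-3, -1, 0, 0, 0, 0, 2, 0, -2]
Σy = -4, Σy² = 18, M = 9
μ = -4/9 = -4/9,  σ² = 18/9 − (-4/9)² = 146/81
Independent increments: Var[S_7] = 7·σ² = 7·(146/81) = 1022/81

1022/81


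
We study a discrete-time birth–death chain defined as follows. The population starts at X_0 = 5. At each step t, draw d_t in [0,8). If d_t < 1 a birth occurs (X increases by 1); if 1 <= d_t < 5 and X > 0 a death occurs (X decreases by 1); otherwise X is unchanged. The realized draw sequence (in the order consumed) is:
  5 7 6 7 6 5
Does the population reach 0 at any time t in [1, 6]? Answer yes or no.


no

t=0: X=5, d=5 → hold, X_1=5
t=1: X=5, d=7 → hold, X_2=5
t=2: X=5, d=6 → hold, X_3=5
t=3: X=5, d=7 → hold, X_4=5
t=4: X=5, d=6 → hold, X_5=5
t=5: X=5, d=5 → hold, X_6=5


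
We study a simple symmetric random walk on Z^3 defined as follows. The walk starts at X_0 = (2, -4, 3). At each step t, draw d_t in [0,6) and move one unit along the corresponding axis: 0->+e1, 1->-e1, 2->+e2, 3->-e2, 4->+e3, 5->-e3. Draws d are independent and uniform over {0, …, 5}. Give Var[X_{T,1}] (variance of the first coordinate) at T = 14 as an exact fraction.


Outcome values over d=0..5: [1, -1, 0, 0, 0, 0]
Σy = 0, Σy² = 2, M = 6
μ = 0/6 = 0,  σ² = 2/6 − (0)² = 1/3
Independent increments: Var[X_14] = 14·σ² = 14·(1/3) = 14/3

14/3


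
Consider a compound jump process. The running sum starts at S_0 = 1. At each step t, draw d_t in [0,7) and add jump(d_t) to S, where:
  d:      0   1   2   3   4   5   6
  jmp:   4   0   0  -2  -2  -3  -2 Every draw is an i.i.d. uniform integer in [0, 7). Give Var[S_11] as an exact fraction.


2574/49

Outcome values over d=0..6: [4, 0, 0, -2, -2, -3, -2]
Σy = -5, Σy² = 37, M = 7
μ = -5/7 = -5/7,  σ² = 37/7 − (-5/7)² = 234/49
Independent increments: Var[S_11] = 11·σ² = 11·(234/49) = 2574/49


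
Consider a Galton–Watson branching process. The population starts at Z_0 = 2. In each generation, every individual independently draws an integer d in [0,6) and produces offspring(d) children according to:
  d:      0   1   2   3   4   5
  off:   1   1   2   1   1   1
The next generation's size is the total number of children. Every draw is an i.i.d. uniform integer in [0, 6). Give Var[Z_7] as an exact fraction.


Outcome values over d=0..5: [1, 1, 2, 1, 1, 1]
Σy = 7, Σy² = 9, M = 6
μ = 7/6 = 7/6,  σ² = 9/6 − (7/6)² = 5/36
V_0 = 0, E_0 = 2
V_1 = 5/36·E_0 + (7/6)²·V_0 = 5/18;  E_1 = 7/3
V_2 = 5/36·E_1 + (7/6)²·V_1 = 455/648;  E_2 = 49/18
V_3 = 5/36·E_2 + (7/6)²·V_2 = 31115/23328;  E_3 = 343/108
V_4 = 5/36·E_3 + (7/6)²·V_3 = 1895075/839808;  E_4 = 2401/648
V_5 = 5/36·E_4 + (7/6)²·V_4 = 108417155/30233088;  E_5 = 16807/3888
V_6 = 5/36·E_5 + (7/6)²·V_5 = 5965896755/1088391168;  E_6 = 117649/23328
V_7 = 5/36·E_6 + (7/6)²·V_6 = 319774099715/39182082048;  E_7 = 823543/139968

319774099715/39182082048


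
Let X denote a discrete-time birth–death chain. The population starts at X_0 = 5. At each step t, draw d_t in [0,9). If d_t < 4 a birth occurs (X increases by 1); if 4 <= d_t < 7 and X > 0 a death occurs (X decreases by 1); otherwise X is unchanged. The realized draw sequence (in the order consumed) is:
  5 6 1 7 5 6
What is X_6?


2

t=0: X=5, d=5 → death, X_1=4
t=1: X=4, d=6 → death, X_2=3
t=2: X=3, d=1 → birth, X_3=4
t=3: X=4, d=7 → hold, X_4=4
t=4: X=4, d=5 → death, X_5=3
t=5: X=3, d=6 → death, X_6=2


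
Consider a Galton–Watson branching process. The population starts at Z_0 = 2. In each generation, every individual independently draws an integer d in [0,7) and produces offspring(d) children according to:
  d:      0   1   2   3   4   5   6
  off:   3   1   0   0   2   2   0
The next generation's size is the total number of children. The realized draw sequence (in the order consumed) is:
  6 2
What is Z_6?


gen 0: Z_0=2, draws=[6, 2], offspring=[0, 0], Z_1=0
gen 1: Z_1=0, draws=[], offspring=[], Z_2=0
gen 2: Z_2=0, draws=[], offspring=[], Z_3=0
gen 3: Z_3=0, draws=[], offspring=[], Z_4=0
gen 4: Z_4=0, draws=[], offspring=[], Z_5=0
gen 5: Z_5=0, draws=[], offspring=[], Z_6=0

0


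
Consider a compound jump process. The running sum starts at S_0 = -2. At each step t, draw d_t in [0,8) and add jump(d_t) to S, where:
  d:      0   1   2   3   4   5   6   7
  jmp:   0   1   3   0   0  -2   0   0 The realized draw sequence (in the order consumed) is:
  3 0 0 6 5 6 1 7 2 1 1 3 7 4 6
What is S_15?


2

t=0: S=-2, d=3, jump=0, S_1=-2
t=1: S=-2, d=0, jump=0, S_2=-2
t=2: S=-2, d=0, jump=0, S_3=-2
t=3: S=-2, d=6, jump=0, S_4=-2
t=4: S=-2, d=5, jump=-2, S_5=-4
t=5: S=-4, d=6, jump=0, S_6=-4
t=6: S=-4, d=1, jump=1, S_7=-3
t=7: S=-3, d=7, jump=0, S_8=-3
t=8: S=-3, d=2, jump=3, S_9=0
t=9: S=0, d=1, jump=1, S_10=1
t=10: S=1, d=1, jump=1, S_11=2
t=11: S=2, d=3, jump=0, S_12=2
t=12: S=2, d=7, jump=0, S_13=2
t=13: S=2, d=4, jump=0, S_14=2
t=14: S=2, d=6, jump=0, S_15=2


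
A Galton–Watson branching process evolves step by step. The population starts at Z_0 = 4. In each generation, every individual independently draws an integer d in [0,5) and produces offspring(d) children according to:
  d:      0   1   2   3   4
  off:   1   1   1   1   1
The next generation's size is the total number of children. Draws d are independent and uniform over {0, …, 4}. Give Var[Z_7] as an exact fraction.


Outcome values over d=0..4: [1, 1, 1, 1, 1]
Σy = 5, Σy² = 5, M = 5
μ = 5/5 = 1,  σ² = 5/5 − (1)² = 0
V_0 = 0, E_0 = 4
V_1 = 0·E_0 + (1)²·V_0 = 0;  E_1 = 4
V_2 = 0·E_1 + (1)²·V_1 = 0;  E_2 = 4
V_3 = 0·E_2 + (1)²·V_2 = 0;  E_3 = 4
V_4 = 0·E_3 + (1)²·V_3 = 0;  E_4 = 4
V_5 = 0·E_4 + (1)²·V_4 = 0;  E_5 = 4
V_6 = 0·E_5 + (1)²·V_5 = 0;  E_6 = 4
V_7 = 0·E_6 + (1)²·V_6 = 0;  E_7 = 4

0


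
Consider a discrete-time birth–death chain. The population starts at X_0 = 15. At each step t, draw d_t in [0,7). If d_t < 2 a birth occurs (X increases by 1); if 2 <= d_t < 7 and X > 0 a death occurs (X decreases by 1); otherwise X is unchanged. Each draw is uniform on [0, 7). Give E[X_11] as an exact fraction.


72/7

X can drop by at most 1 per step and X_0 = 15 > T = 11, so X_t >= 15 − t >= 4 > 0 for every t <= 11: the floor at 0 (the 'and X > 0' condition) never binds. Hence X_11 = X_0 + Σ_{t<11} Y_t with i.i.d. increments Y_t = y(d_t) ∈ {+1, −1, 0}.
Outcome values over d=0..6: [1, 1, -1, -1, -1, -1, -1]
Σy = -3, Σy² = 7, M = 7
μ = -3/7 = -3/7,  σ² = 7/7 − (-3/7)² = 40/49
E[X_11] = 15 + 11·(-3/7) = 72/7


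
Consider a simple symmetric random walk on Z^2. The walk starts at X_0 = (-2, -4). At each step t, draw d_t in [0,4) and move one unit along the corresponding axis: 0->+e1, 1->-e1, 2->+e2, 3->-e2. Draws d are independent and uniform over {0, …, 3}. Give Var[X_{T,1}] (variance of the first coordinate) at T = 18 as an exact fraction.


Outcome values over d=0..3: [1, -1, 0, 0]
Σy = 0, Σy² = 2, M = 4
μ = 0/4 = 0,  σ² = 2/4 − (0)² = 1/2
Independent increments: Var[X_18] = 18·σ² = 18·(1/2) = 9

9


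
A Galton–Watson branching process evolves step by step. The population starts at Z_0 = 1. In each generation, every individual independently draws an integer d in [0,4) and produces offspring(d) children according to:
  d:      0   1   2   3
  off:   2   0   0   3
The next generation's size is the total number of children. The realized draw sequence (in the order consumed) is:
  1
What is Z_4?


gen 0: Z_0=1, draws=[1], offspring=[0], Z_1=0
gen 1: Z_1=0, draws=[], offspring=[], Z_2=0
gen 2: Z_2=0, draws=[], offspring=[], Z_3=0
gen 3: Z_3=0, draws=[], offspring=[], Z_4=0

0


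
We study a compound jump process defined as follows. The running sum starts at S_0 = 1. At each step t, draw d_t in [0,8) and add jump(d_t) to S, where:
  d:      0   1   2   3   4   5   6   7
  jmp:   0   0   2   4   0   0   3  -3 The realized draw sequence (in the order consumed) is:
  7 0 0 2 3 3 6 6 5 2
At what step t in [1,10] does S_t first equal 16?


10

t=0: S=1, d=7, jump=-3, S_1=-2
t=1: S=-2, d=0, jump=0, S_2=-2
t=2: S=-2, d=0, jump=0, S_3=-2
t=3: S=-2, d=2, jump=2, S_4=0
t=4: S=0, d=3, jump=4, S_5=4
t=5: S=4, d=3, jump=4, S_6=8
t=6: S=8, d=6, jump=3, S_7=11
t=7: S=11, d=6, jump=3, S_8=14
t=8: S=14, d=5, jump=0, S_9=14
t=9: S=14, d=2, jump=2, S_10=16


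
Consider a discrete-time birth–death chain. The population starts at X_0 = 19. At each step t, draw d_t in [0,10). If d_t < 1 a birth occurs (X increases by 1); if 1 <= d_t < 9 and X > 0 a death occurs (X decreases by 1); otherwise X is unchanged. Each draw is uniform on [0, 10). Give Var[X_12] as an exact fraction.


123/25

X can drop by at most 1 per step and X_0 = 19 > T = 12, so X_t >= 19 − t >= 7 > 0 for every t <= 12: the floor at 0 (the 'and X > 0' condition) never binds. Hence X_12 = X_0 + Σ_{t<12} Y_t with i.i.d. increments Y_t = y(d_t) ∈ {+1, −1, 0}.
Outcome values over d=0..9: [1, -1, -1, -1, -1, -1, -1, -1, -1, 0]
Σy = -7, Σy² = 9, M = 10
μ = -7/10 = -7/10,  σ² = 9/10 − (-7/10)² = 41/100
Independent increments: Var[X_12] = 12·σ² = 12·(41/100) = 123/25


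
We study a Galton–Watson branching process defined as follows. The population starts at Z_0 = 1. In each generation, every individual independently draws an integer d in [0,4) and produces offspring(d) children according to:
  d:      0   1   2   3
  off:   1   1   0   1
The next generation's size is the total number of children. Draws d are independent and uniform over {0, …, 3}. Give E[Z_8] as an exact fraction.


Outcome values over d=0..3: [1, 1, 0, 1]
Σy = 3, Σy² = 3, M = 4
μ = 3/4 = 3/4,  σ² = 3/4 − (3/4)² = 3/16
E[Z_0] = 1
E[Z_1] = 3/4·E[Z_0] = 3/4
E[Z_2] = 3/4·E[Z_1] = 9/16
E[Z_3] = 3/4·E[Z_2] = 27/64
E[Z_4] = 3/4·E[Z_3] = 81/256
E[Z_5] = 3/4·E[Z_4] = 243/1024
E[Z_6] = 3/4·E[Z_5] = 729/4096
E[Z_7] = 3/4·E[Z_6] = 2187/16384
E[Z_8] = 3/4·E[Z_7] = 6561/65536

6561/65536


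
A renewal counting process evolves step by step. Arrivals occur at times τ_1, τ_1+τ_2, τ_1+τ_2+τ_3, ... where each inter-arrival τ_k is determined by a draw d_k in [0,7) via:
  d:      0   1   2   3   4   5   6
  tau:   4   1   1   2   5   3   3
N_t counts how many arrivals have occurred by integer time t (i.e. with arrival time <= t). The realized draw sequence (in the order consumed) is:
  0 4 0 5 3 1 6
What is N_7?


draw d_1=0: τ_1=4, arrival time A_1=4
draw d_2=4: τ_2=5, arrival time A_2=9
draw d_3=0: τ_3=4, arrival time A_3=13
draw d_4=5: τ_4=3, arrival time A_4=16
draw d_5=3: τ_5=2, arrival time A_5=18
draw d_6=1: τ_6=1, arrival time A_6=19
draw d_7=6: τ_7=3, arrival time A_7=22
N_t over t=0..7: 0:0 1:0 2:0 3:0 4:1 5:1 6:1 7:1

1


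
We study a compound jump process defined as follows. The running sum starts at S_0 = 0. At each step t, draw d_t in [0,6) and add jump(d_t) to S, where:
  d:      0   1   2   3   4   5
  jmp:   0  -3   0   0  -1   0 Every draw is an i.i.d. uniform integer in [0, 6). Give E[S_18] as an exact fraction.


Outcome values over d=0..5: [0, -3, 0, 0, -1, 0]
Σy = -4, Σy² = 10, M = 6
μ = -4/6 = -2/3,  σ² = 10/6 − (-2/3)² = 11/9
E[S_18] = 0 + 18·(-2/3) = -12

-12


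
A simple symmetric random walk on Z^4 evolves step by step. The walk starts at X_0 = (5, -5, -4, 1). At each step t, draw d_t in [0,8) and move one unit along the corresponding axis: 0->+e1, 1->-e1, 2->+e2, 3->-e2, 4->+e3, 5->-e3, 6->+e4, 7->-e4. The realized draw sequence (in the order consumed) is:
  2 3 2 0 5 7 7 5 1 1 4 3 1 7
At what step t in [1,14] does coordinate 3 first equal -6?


t=0: X=(5, -5, -4, 1), d=2 → +e2, X_1=(5, -4, -4, 1)
t=1: X=(5, -4, -4, 1), d=3 → -e2, X_2=(5, -5, -4, 1)
t=2: X=(5, -5, -4, 1), d=2 → +e2, X_3=(5, -4, -4, 1)
t=3: X=(5, -4, -4, 1), d=0 → +e1, X_4=(6, -4, -4, 1)
t=4: X=(6, -4, -4, 1), d=5 → -e3, X_5=(6, -4, -5, 1)
t=5: X=(6, -4, -5, 1), d=7 → -e4, X_6=(6, -4, -5, 0)
t=6: X=(6, -4, -5, 0), d=7 → -e4, X_7=(6, -4, -5, -1)
t=7: X=(6, -4, -5, -1), d=5 → -e3, X_8=(6, -4, -6, -1)
t=8: X=(6, -4, -6, -1), d=1 → -e1, X_9=(5, -4, -6, -1)
t=9: X=(5, -4, -6, -1), d=1 → -e1, X_10=(4, -4, -6, -1)
t=10: X=(4, -4, -6, -1), d=4 → +e3, X_11=(4, -4, -5, -1)
t=11: X=(4, -4, -5, -1), d=3 → -e2, X_12=(4, -5, -5, -1)
t=12: X=(4, -5, -5, -1), d=1 → -e1, X_13=(3, -5, -5, -1)
t=13: X=(3, -5, -5, -1), d=7 → -e4, X_14=(3, -5, -5, -2)

8


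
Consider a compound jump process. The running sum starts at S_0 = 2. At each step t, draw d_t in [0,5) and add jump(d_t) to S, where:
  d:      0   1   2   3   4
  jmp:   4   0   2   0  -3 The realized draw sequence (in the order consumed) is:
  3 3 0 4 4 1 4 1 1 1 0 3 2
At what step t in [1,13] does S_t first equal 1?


t=0: S=2, d=3, jump=0, S_1=2
t=1: S=2, d=3, jump=0, S_2=2
t=2: S=2, d=0, jump=4, S_3=6
t=3: S=6, d=4, jump=-3, S_4=3
t=4: S=3, d=4, jump=-3, S_5=0
t=5: S=0, d=1, jump=0, S_6=0
t=6: S=0, d=4, jump=-3, S_7=-3
t=7: S=-3, d=1, jump=0, S_8=-3
t=8: S=-3, d=1, jump=0, S_9=-3
t=9: S=-3, d=1, jump=0, S_10=-3
t=10: S=-3, d=0, jump=4, S_11=1
t=11: S=1, d=3, jump=0, S_12=1
t=12: S=1, d=2, jump=2, S_13=3

11


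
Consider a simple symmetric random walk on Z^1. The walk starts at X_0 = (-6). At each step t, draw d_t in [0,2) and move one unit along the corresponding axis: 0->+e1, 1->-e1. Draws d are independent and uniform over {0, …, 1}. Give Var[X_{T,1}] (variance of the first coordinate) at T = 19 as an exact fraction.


19

Outcome values over d=0..1: [1, -1]
Σy = 0, Σy² = 2, M = 2
μ = 0/2 = 0,  σ² = 2/2 − (0)² = 1
Independent increments: Var[X_19] = 19·σ² = 19·(1) = 19


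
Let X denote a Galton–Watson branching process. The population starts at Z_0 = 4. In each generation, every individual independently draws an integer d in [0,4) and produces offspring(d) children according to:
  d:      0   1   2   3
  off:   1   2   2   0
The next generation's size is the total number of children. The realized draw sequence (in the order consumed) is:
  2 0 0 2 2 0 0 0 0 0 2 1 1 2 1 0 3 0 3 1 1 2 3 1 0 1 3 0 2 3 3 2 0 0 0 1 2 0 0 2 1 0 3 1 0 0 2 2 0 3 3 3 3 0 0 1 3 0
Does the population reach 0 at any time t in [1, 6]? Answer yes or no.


gen 0: Z_0=4, draws=[2, 0, 0, 2], offspring=[2, 1, 1, 2], Z_1=6
gen 1: Z_1=6, draws=[2, 0, 0, 0, 0, 0], offspring=[2, 1, 1, 1, 1, 1], Z_2=7
gen 2: Z_2=7, draws=[2, 1, 1, 2, 1, 0, 3], offspring=[2, 2, 2, 2, 2, 1, 0], Z_3=11
gen 3: Z_3=11, draws=[0, 3, 1, 1, 2, 3, 1, 0, 1, 3, 0], offspring=[1, 0, 2, 2, 2, 0, 2, 1, 2, 0, 1], Z_4=13
gen 4: Z_4=13, draws=[2, 3, 3, 2, 0, 0, 0, 1, 2, 0, 0, 2, 1], offspring=[2, 0, 0, 2, 1, 1, 1, 2, 2, 1, 1, 2, 2], Z_5=17
gen 5: Z_5=17, draws=[0, 3, 1, 0, 0, 2, 2, 0, 3, 3, 3, 3, 0, 0, 1, 3, 0], offspring=[1, 0, 2, 1, 1, 2, 2, 1, 0, 0, 0, 0, 1, 1, 2, 0, 1], Z_6=15

no


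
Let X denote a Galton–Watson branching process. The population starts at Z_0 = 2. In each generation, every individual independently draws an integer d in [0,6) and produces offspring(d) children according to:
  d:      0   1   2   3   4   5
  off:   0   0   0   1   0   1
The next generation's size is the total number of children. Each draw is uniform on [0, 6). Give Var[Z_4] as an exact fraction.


Outcome values over d=0..5: [0, 0, 0, 1, 0, 1]
Σy = 2, Σy² = 2, M = 6
μ = 2/6 = 1/3,  σ² = 2/6 − (1/3)² = 2/9
V_0 = 0, E_0 = 2
V_1 = 2/9·E_0 + (1/3)²·V_0 = 4/9;  E_1 = 2/3
V_2 = 2/9·E_1 + (1/3)²·V_1 = 16/81;  E_2 = 2/9
V_3 = 2/9·E_2 + (1/3)²·V_2 = 52/729;  E_3 = 2/27
V_4 = 2/9·E_3 + (1/3)²·V_3 = 160/6561;  E_4 = 2/81

160/6561


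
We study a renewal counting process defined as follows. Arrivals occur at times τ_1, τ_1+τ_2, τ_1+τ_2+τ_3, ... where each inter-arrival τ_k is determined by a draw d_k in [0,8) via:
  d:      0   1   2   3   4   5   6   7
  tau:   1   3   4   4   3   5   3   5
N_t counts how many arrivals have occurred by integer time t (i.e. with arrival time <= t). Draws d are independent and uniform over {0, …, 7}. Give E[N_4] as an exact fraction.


Inter-arrival values over d=0..7: [1, 3, 4, 4, 3, 5, 3, 5]
Each d has probability 1/8, so the pmf of τ is: f(1) = 1/8, f(3) = 3/8, f(4) = 1/4, f(5) = 1/4
Renewal equation for m(n) = E[N_n]: condition on τ_1 = k (if k <= n, one arrival plus a fresh copy on the remaining n−k steps): m(n) = F(n) + Σ_{k<=n} f(k)·m(n−k), where F(n) = P(τ <= n) and m(0) = 0
m(1) = F(1) = 1/8
m(2) = F(2) + f(1)·m(1) = 1/8 + 1/8·1/8 = 9/64
m(3) = F(3) + f(1)·m(2) = 1/2 + 1/8·9/64 = 265/512
m(4) = F(4) + f(1)·m(3) + f(3)·m(1) = 3/4 + 1/8·265/512 + 3/8·1/8 = 3529/4096
E[N_4] = m(4) = 3529/4096

3529/4096


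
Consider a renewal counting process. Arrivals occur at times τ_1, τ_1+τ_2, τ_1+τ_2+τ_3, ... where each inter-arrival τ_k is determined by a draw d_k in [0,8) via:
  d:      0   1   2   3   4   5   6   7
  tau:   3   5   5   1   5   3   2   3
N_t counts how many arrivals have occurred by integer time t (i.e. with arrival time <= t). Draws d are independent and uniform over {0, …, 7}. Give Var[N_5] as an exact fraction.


Inter-arrival values over d=0..7: [3, 5, 5, 1, 5, 3, 2, 3]
Each d has probability 1/8, so the pmf of τ is: f(1) = 1/8, f(2) = 1/8, f(3) = 3/8, f(5) = 3/8
Let p_n(j) = P(N_n = j), with p_0 = [1]. Condition on τ_1: p_n(0) = P(τ > n), and for j >= 1, p_n(j) = Σ_{k<=n} f(k)·p_{n−k}(j−1)
p_1 = [7/8, 1/8]  (j = 0..1)
p_2 = [3/4, 15/64, 1/64]  (j = 0..2)
p_3 = [3/8, 37/64, 23/512, 1/512]  (j = 0..3)
p_4 = [3/8, 15/32, 19/128, 31/4096, 1/4096]  (j = 0..4)
p_5 = [0, 3/4, 7/32, 123/4096, 39/32768, 1/32768]  (j = 0..5)
E[N_5] = Σ j·p_5(j) = 42025/32768;  E[N_5²] = Σ j²·p_5(j) = 62753/32768
Var[N_5] = 62753/32768 − (42025/32768)² = 290189679/1073741824

290189679/1073741824


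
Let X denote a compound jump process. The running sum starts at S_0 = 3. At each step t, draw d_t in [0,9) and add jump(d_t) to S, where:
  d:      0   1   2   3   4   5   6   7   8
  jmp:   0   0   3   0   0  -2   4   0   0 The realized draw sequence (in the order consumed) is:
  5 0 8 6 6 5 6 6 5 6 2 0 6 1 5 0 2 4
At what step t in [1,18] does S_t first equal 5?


t=0: S=3, d=5, jump=-2, S_1=1
t=1: S=1, d=0, jump=0, S_2=1
t=2: S=1, d=8, jump=0, S_3=1
t=3: S=1, d=6, jump=4, S_4=5
t=4: S=5, d=6, jump=4, S_5=9
t=5: S=9, d=5, jump=-2, S_6=7
t=6: S=7, d=6, jump=4, S_7=11
t=7: S=11, d=6, jump=4, S_8=15
t=8: S=15, d=5, jump=-2, S_9=13
t=9: S=13, d=6, jump=4, S_10=17
t=10: S=17, d=2, jump=3, S_11=20
t=11: S=20, d=0, jump=0, S_12=20
t=12: S=20, d=6, jump=4, S_13=24
t=13: S=24, d=1, jump=0, S_14=24
t=14: S=24, d=5, jump=-2, S_15=22
t=15: S=22, d=0, jump=0, S_16=22
t=16: S=22, d=2, jump=3, S_17=25
t=17: S=25, d=4, jump=0, S_18=25

4


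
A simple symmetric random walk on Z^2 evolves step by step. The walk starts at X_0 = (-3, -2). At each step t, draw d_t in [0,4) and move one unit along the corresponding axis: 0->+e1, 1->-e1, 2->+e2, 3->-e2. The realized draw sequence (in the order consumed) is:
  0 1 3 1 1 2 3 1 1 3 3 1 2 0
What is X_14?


(-7, -4)

t=0: X=(-3, -2), d=0 → +e1, X_1=(-2, -2)
t=1: X=(-2, -2), d=1 → -e1, X_2=(-3, -2)
t=2: X=(-3, -2), d=3 → -e2, X_3=(-3, -3)
t=3: X=(-3, -3), d=1 → -e1, X_4=(-4, -3)
t=4: X=(-4, -3), d=1 → -e1, X_5=(-5, -3)
t=5: X=(-5, -3), d=2 → +e2, X_6=(-5, -2)
t=6: X=(-5, -2), d=3 → -e2, X_7=(-5, -3)
t=7: X=(-5, -3), d=1 → -e1, X_8=(-6, -3)
t=8: X=(-6, -3), d=1 → -e1, X_9=(-7, -3)
t=9: X=(-7, -3), d=3 → -e2, X_10=(-7, -4)
t=10: X=(-7, -4), d=3 → -e2, X_11=(-7, -5)
t=11: X=(-7, -5), d=1 → -e1, X_12=(-8, -5)
t=12: X=(-8, -5), d=2 → +e2, X_13=(-8, -4)
t=13: X=(-8, -4), d=0 → +e1, X_14=(-7, -4)


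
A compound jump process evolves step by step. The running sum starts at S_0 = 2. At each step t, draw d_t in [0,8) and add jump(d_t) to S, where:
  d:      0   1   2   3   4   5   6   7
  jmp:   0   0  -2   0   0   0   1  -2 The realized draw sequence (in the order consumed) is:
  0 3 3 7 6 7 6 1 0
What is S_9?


0

t=0: S=2, d=0, jump=0, S_1=2
t=1: S=2, d=3, jump=0, S_2=2
t=2: S=2, d=3, jump=0, S_3=2
t=3: S=2, d=7, jump=-2, S_4=0
t=4: S=0, d=6, jump=1, S_5=1
t=5: S=1, d=7, jump=-2, S_6=-1
t=6: S=-1, d=6, jump=1, S_7=0
t=7: S=0, d=1, jump=0, S_8=0
t=8: S=0, d=0, jump=0, S_9=0


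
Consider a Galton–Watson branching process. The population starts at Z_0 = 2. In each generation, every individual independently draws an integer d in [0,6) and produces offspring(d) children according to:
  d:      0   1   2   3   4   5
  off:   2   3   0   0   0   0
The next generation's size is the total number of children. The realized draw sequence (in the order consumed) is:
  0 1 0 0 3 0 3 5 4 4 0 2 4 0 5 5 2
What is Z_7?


0

gen 0: Z_0=2, draws=[0, 1], offspring=[2, 3], Z_1=5
gen 1: Z_1=5, draws=[0, 0, 3, 0, 3], offspring=[2, 2, 0, 2, 0], Z_2=6
gen 2: Z_2=6, draws=[5, 4, 4, 0, 2, 4], offspring=[0, 0, 0, 2, 0, 0], Z_3=2
gen 3: Z_3=2, draws=[0, 5], offspring=[2, 0], Z_4=2
gen 4: Z_4=2, draws=[5, 2], offspring=[0, 0], Z_5=0
gen 5: Z_5=0, draws=[], offspring=[], Z_6=0
gen 6: Z_6=0, draws=[], offspring=[], Z_7=0


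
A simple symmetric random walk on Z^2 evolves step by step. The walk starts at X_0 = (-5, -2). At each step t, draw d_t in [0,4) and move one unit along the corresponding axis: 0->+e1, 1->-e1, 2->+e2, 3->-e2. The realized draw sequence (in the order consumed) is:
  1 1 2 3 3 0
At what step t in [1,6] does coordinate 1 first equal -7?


t=0: X=(-5, -2), d=1 → -e1, X_1=(-6, -2)
t=1: X=(-6, -2), d=1 → -e1, X_2=(-7, -2)
t=2: X=(-7, -2), d=2 → +e2, X_3=(-7, -1)
t=3: X=(-7, -1), d=3 → -e2, X_4=(-7, -2)
t=4: X=(-7, -2), d=3 → -e2, X_5=(-7, -3)
t=5: X=(-7, -3), d=0 → +e1, X_6=(-6, -3)

2


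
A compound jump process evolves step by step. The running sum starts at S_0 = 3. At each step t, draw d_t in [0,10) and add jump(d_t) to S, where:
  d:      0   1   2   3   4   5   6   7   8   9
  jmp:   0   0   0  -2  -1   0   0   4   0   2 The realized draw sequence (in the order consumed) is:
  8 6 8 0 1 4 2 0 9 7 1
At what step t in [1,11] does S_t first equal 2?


t=0: S=3, d=8, jump=0, S_1=3
t=1: S=3, d=6, jump=0, S_2=3
t=2: S=3, d=8, jump=0, S_3=3
t=3: S=3, d=0, jump=0, S_4=3
t=4: S=3, d=1, jump=0, S_5=3
t=5: S=3, d=4, jump=-1, S_6=2
t=6: S=2, d=2, jump=0, S_7=2
t=7: S=2, d=0, jump=0, S_8=2
t=8: S=2, d=9, jump=2, S_9=4
t=9: S=4, d=7, jump=4, S_10=8
t=10: S=8, d=1, jump=0, S_11=8

6


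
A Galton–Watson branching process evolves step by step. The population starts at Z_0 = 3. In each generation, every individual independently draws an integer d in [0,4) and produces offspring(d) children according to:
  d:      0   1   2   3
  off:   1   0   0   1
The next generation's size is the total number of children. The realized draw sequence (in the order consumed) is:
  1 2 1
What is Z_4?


0

gen 0: Z_0=3, draws=[1, 2, 1], offspring=[0, 0, 0], Z_1=0
gen 1: Z_1=0, draws=[], offspring=[], Z_2=0
gen 2: Z_2=0, draws=[], offspring=[], Z_3=0
gen 3: Z_3=0, draws=[], offspring=[], Z_4=0


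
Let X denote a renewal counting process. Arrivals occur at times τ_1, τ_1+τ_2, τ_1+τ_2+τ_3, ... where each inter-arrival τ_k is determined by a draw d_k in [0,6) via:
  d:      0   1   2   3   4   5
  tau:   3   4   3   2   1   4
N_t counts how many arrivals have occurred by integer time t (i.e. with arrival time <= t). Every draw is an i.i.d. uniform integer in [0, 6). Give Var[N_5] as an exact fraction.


Inter-arrival values over d=0..5: [3, 4, 3, 2, 1, 4]
Each d has probability 1/6, so the pmf of τ is: f(1) = 1/6, f(2) = 1/6, f(3) = 1/3, f(4) = 1/3
Let p_n(j) = P(N_n = j), with p_0 = [1]. Condition on τ_1: p_n(0) = P(τ > n), and for j >= 1, p_n(j) = Σ_{k<=n} f(k)·p_{n−k}(j−1)
p_1 = [5/6, 1/6]  (j = 0..1)
p_2 = [2/3, 11/36, 1/36]  (j = 0..2)
p_3 = [1/3, 7/12, 17/216, 1/216]  (j = 0..3)
p_4 = [0, 7/9, 11/54, 23/1296, 1/1296]  (j = 0..4)
p_5 = [0, 5/9, 83/216, 73/1296, 29/7776, 1/7776]  (j = 0..5)
E[N_5] = Σ j·p_5(j) = 11731/7776;  E[N_5²] = Σ j²·p_5(j) = 6901/2592
Var[N_5] = 6901/2592 − (11731/7776)² = 23370167/60466176

23370167/60466176
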